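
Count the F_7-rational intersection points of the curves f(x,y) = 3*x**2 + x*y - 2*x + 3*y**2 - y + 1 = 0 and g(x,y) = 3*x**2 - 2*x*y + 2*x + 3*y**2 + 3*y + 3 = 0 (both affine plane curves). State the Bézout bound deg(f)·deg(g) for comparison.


Common zeros: ∅; count = 0; Bézout bound = 4.

deg(f) = 2, deg(g) = 2, so Bézout bound = 4.
Scan x ∈ F_7. For each x, list the y ∈ F_7 with f(x, y) ≡ 0 and those with g(x, y) ≡ 0 (mod 7); the common zeros in that column are the intersection.
  x = 0: f ≡ 0 at y ∈ ∅; g ≡ 0 at y ∈ {2, 4}; common: ∅.
  x = 1: f ≡ 0 at y ∈ {2, 5}; g ≡ 0 at y ∈ ∅; common: ∅.
  x = 2: f ≡ 0 at y ∈ ∅; g ≡ 0 at y ∈ {1, 4}; common: ∅.
  x = 3: f ≡ 0 at y ∈ ∅; g ≡ 0 at y ∈ {2, 6}; common: ∅.
  x = 4: f ≡ 0 at y ∈ {3}; g ≡ 0 at y ∈ ∅; common: ∅.
  x = 5: f ≡ 0 at y ∈ {3, 5}; g ≡ 0 at y ∈ {1, 6}; common: ∅.
  x = 6: f ≡ 0 at y ∈ {1, 2}; g ≡ 0 at y ∈ ∅; common: ∅.
Collecting: common zeros = ∅, so the count is 0.
Comparison with the Bézout bound: 0 ≤ 4 = deg(f)·deg(g), as expected for curves with no common component (the affine F_7-count falls short of the bound because intersections may lie at infinity, over extension fields, or carry multiplicity).


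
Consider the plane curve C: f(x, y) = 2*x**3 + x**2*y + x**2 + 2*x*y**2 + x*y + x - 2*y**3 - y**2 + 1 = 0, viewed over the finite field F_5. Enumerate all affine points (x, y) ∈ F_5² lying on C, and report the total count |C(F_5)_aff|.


Affine F_5-points: {(1, 0), (2, 1), (3, 2)}; count = 3.

For each of the 25 pairs (x, y) ∈ F_5², evaluate f(x, y) mod 5. Record the zeros.
  x = 0: [0↦1, 1↦3, 2↦1, 3↦3, 4↦2]  zeros at y ∈ ∅
  x = 1: [0↦0, 1↦1, 2↦2, 3↦1, 4↦1]  zeros at y ∈ {0}
  x = 2: [0↦3, 1↦0, 2↦1, 3↦4, 4↦2]  zeros at y ∈ {1}
  x = 3: [0↦2, 1↦2, 2↦0, 3↦4, 4↦2]  zeros at y ∈ {2}
  x = 4: [0↦4, 1↦4, 2↦1, 3↦3, 4↦3]  zeros at y ∈ ∅
Collecting zeros: affine points = {(1, 0), (2, 1), (3, 2)}.
Total count |C(F_5)_aff| = 3.


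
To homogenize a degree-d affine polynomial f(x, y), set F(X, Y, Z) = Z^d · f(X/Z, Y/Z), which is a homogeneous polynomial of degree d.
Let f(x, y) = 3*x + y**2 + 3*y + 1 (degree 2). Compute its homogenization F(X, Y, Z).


F(X, Y, Z) = 3*X*Z + Y**2 + 3*Y*Z + Z**2

deg(f) = 2.
Substitute x = X/Z, y = Y/Z into f, then multiply by Z^2.
  monomial 3·x^1·y^0 ↦ 3·X^1·Y^0·Z^1.
  monomial 1·x^0·y^2 ↦ 1·X^0·Y^2·Z^0.
  monomial 3·x^0·y^1 ↦ 3·X^0·Y^1·Z^1.
  monomial 1·x^0·y^0 ↦ 1·X^0·Y^0·Z^2.
Collecting: F(X, Y, Z) = 3*X*Z + Y**2 + 3*Y*Z + Z**2.


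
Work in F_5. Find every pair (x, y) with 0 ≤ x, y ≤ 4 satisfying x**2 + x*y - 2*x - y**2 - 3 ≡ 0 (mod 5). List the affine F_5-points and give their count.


Affine F_5-points: {(1, 3), (3, 0), (3, 3), (4, 0), (4, 4)}; count = 5.

For each of the 25 pairs (x, y) ∈ F_5², evaluate f(x, y) mod 5. Record the zeros.
  x = 0: [0↦2, 1↦1, 2↦3, 3↦3, 4↦1]  zeros at y ∈ ∅
  x = 1: [0↦1, 1↦1, 2↦4, 3↦0, 4↦4]  zeros at y ∈ {3}
  x = 2: [0↦2, 1↦3, 2↦2, 3↦4, 4↦4]  zeros at y ∈ ∅
  x = 3: [0↦0, 1↦2, 2↦2, 3↦0, 4↦1]  zeros at y ∈ {0, 3}
  x = 4: [0↦0, 1↦3, 2↦4, 3↦3, 4↦0]  zeros at y ∈ {0, 4}
Collecting zeros: affine points = {(1, 3), (3, 0), (3, 3), (4, 0), (4, 4)}.
Total count |C(F_5)_aff| = 5.


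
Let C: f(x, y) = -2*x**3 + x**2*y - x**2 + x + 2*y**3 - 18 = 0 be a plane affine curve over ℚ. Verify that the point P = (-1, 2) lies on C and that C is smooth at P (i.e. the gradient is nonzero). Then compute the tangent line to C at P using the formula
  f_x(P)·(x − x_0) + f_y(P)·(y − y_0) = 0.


Tangent line at P: -7*x + 25*y - 57 = 0.

Step 1: f(-1, 2) = 0, so P lies on C.
Step 2: partial derivatives
  f_x(x, y) = -6*x**2 + 2*x*y - 2*x + 1, f_y(x, y) = x**2 + 6*y**2.
  f_x(P) = -7, f_y(P) = 25 (gradient nonzero, so P is smooth).
Step 3: tangent line at P: -7·(x − -1) + 25·(y − 2) = 0.
Expanding: -7*x + 25*y - 57 = 0.


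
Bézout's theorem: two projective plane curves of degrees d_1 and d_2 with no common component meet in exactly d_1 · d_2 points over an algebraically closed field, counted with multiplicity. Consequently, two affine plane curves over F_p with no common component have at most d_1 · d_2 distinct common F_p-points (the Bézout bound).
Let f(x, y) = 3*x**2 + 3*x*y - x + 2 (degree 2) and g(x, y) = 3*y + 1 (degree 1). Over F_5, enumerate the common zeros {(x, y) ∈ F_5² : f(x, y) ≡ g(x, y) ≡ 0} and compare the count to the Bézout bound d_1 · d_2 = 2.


Common zeros: {(2, 3)}; count = 1; Bézout bound = 2.

deg(f) = 2, deg(g) = 1, so Bézout bound = 2.
Scan x ∈ F_5. For each x, list the y ∈ F_5 with f(x, y) ≡ 0 and those with g(x, y) ≡ 0 (mod 5); the common zeros in that column are the intersection.
  x = 0: f ≡ 0 at y ∈ ∅; g ≡ 0 at y ∈ {3}; common: ∅.
  x = 1: f ≡ 0 at y ∈ {2}; g ≡ 0 at y ∈ {3}; common: ∅.
  x = 2: f ≡ 0 at y ∈ {3}; g ≡ 0 at y ∈ {3}; common: {3}.
  x = 3: f ≡ 0 at y ∈ {1}; g ≡ 0 at y ∈ {3}; common: ∅.
  x = 4: f ≡ 0 at y ∈ {2}; g ≡ 0 at y ∈ {3}; common: ∅.
Collecting: common zeros = {(2, 3)}, so the count is 1.
Comparison with the Bézout bound: 1 ≤ 2 = deg(f)·deg(g), as expected for curves with no common component (the affine F_5-count falls short of the bound because intersections may lie at infinity, over extension fields, or carry multiplicity).


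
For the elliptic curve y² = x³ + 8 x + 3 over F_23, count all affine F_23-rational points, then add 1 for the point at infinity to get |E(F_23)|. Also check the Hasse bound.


Affine points = {(0, 7), (0, 16), (1, 9), (1, 14), (2, 2), (2, 21), (3, 10), (3, 13), (8, 2), (8, 21), (10, 5), (10, 18), (13, 2), (13, 21), (15, 5), (15, 18), (16, 8), (16, 15), (21, 5), (21, 18)}; affine count = 20; |E(F_23)| = 21.

Discriminant check: Δ ∝ 4a³ + 27b² = 4·8³ + 27·3² = 4·512 + 27·9 ≡ 14 (mod 23). Nonzero ⇒ E is nonsingular.
For each x ∈ F_23, compute rhs = x³ + 8·x + 3 mod 23, then count y ∈ F_23 with y² ≡ rhs.
  x = 0: rhs = 3, matching y values: 7, 16 (2 points).
  x = 1: rhs = 12, matching y values: 9, 14 (2 points).
  x = 2: rhs = 4, matching y values: 2, 21 (2 points).
  x = 3: rhs = 8, matching y values: 10, 13 (2 points).
  x = 4: rhs = 7, matching y values: none (0 points).
  x = 5: rhs = 7, matching y values: none (0 points).
  x = 6: rhs = 14, matching y values: none (0 points).
  x = 7: rhs = 11, matching y values: none (0 points).
  x = 8: rhs = 4, matching y values: 2, 21 (2 points).
  x = 9: rhs = 22, matching y values: none (0 points).
  x = 10: rhs = 2, matching y values: 5, 18 (2 points).
  x = 11: rhs = 19, matching y values: none (0 points).
  x = 12: rhs = 10, matching y values: none (0 points).
  x = 13: rhs = 4, matching y values: 2, 21 (2 points).
  x = 14: rhs = 7, matching y values: none (0 points).
  x = 15: rhs = 2, matching y values: 5, 18 (2 points).
  x = 16: rhs = 18, matching y values: 8, 15 (2 points).
  x = 17: rhs = 15, matching y values: none (0 points).
  x = 18: rhs = 22, matching y values: none (0 points).
  x = 19: rhs = 22, matching y values: none (0 points).
  x = 20: rhs = 21, matching y values: none (0 points).
  x = 21: rhs = 2, matching y values: 5, 18 (2 points).
  x = 22: rhs = 17, matching y values: none (0 points).
Total affine count: 20.
Full point count |E(F_23)| = 20 + 1 = 21.
Hasse bound: |21 − (23+1)| = |-3| = 3 ≤ 2√23 ≈ 9.5917 ✓.


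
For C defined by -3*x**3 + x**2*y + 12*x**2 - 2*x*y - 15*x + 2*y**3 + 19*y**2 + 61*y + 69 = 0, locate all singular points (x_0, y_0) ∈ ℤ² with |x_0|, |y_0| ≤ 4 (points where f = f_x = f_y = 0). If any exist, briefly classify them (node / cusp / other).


Singular points: {(1, -3)}; classification: cusp.

Compute partial derivatives:
  f_x = -9*x**2 + 2*x*y + 24*x - 2*y - 15.
  f_y = x**2 - 2*x + 6*y**2 + 38*y + 61.
Scan x_0 ∈ {−4, ..., 4}. For each x_0, f_y(x_0, y) is a polynomial in y; find its integer roots y ∈ {−4, ..., 4}, then test f_x and f at those candidates.
  x = -4: f_y(-4, y) = 6*y**2 + 38*y + 85; no integer root y with |y| ≤ 4.
  x = -3: f_y(-3, y) = 6*y**2 + 38*y + 76; no integer root y with |y| ≤ 4.
  x = -2: f_y(-2, y) = 6*y**2 + 38*y + 69; no integer root y with |y| ≤ 4.
  x = -1: f_y(-1, y) = 6*y**2 + 38*y + 64; no integer root y with |y| ≤ 4.
  x = 0: f_y(0, y) = 6*y**2 + 38*y + 61; no integer root y with |y| ≤ 4.
  x = 1: f_y(1, y) = 6*y**2 + 38*y + 60; vanishes at y ∈ {-3}. (1, -3): f_x = 0, f = 0 — SINGULAR.
  x = 2: f_y(2, y) = 6*y**2 + 38*y + 61; no integer root y with |y| ≤ 4.
  x = 3: f_y(3, y) = 6*y**2 + 38*y + 64; no integer root y with |y| ≤ 4.
  x = 4: f_y(4, y) = 6*y**2 + 38*y + 69; no integer root y with |y| ≤ 4.
Only singular point on the grid: (1, -3).
Classify: substitute x = 1 + u, y = -3 + v and expand: f = -3*u**3 + u**2*v + 2*v**3 + v**2.
No constant or linear terms (consistent with a singular point). Quadratic part: v**2. Cubic part: -3*u**3 + u**2*v + 2*v**3.
The quadratic part v**2 is a perfect square, so there is a single (double) tangent line v = 0, i.e. y = -3. Restricting the cubic part to that line (v = 0) leaves -3*u**3 ≠ 0, so f is not divisible by v and the branch is v² ≈ 3*u**3 to lowest order — this is a cusp.
Classification: cusp.


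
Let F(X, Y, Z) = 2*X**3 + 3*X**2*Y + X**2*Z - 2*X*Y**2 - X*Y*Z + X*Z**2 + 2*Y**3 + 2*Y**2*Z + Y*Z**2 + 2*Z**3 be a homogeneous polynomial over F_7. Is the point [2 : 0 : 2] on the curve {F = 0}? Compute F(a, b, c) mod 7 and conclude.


F(2,0,2) ≡ 6 (mod 7); P is NOT on the curve.

Evaluate F(2, 0, 2) term-by-term (mod 7).
  2*X**3 ↦ 2·8·1·1 = 16
  3*X**2*Y ↦ 3·4·0·1 = 0
  X**2*Z ↦ 1·4·1·2 = 8
  -2*X*Y**2 ↦ -2·2·0·1 = 0
  -X*Y*Z ↦ -1·2·0·2 = 0
  X*Z**2 ↦ 1·2·1·4 = 8
  2*Y**3 ↦ 2·1·0·1 = 0
  2*Y**2*Z ↦ 2·1·0·2 = 0
  Y*Z**2 ↦ 1·1·0·4 = 0
  2*Z**3 ↦ 2·1·1·8 = 16
Sum: F(2, 0, 2) = (16) + (0) + (8) + (0) + (0) + (8) + (0) + (0) + (0) + (16) = 48.
Reducing mod 7: 48 ≡ 6 (mod 7).
Since F(a, b, c) ≡ 6 ≠ 0 (mod 7), P does NOT lie on the curve.


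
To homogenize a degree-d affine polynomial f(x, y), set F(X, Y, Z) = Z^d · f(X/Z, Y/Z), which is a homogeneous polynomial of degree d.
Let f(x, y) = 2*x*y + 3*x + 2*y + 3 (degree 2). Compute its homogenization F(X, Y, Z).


F(X, Y, Z) = 2*X*Y + 3*X*Z + 2*Y*Z + 3*Z**2

deg(f) = 2.
Substitute x = X/Z, y = Y/Z into f, then multiply by Z^2.
  monomial 2·x^1·y^1 ↦ 2·X^1·Y^1·Z^0.
  monomial 3·x^1·y^0 ↦ 3·X^1·Y^0·Z^1.
  monomial 2·x^0·y^1 ↦ 2·X^0·Y^1·Z^1.
  monomial 3·x^0·y^0 ↦ 3·X^0·Y^0·Z^2.
Collecting: F(X, Y, Z) = 2*X*Y + 3*X*Z + 2*Y*Z + 3*Z**2.


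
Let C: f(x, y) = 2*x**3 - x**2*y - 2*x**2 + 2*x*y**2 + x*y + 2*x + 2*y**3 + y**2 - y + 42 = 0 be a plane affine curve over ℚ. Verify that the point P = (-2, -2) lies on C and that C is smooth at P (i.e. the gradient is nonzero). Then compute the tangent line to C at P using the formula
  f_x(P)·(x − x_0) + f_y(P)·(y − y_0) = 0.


Tangent line at P: 32*x + 29*y + 122 = 0.

Step 1: f(-2, -2) = 0, so P lies on C.
Step 2: partial derivatives
  f_x(x, y) = 6*x**2 - 2*x*y - 4*x + 2*y**2 + y + 2, f_y(x, y) = -x**2 + 4*x*y + x + 6*y**2 + 2*y - 1.
  f_x(P) = 32, f_y(P) = 29 (gradient nonzero, so P is smooth).
Step 3: tangent line at P: 32·(x − -2) + 29·(y − -2) = 0.
Expanding: 32*x + 29*y + 122 = 0.


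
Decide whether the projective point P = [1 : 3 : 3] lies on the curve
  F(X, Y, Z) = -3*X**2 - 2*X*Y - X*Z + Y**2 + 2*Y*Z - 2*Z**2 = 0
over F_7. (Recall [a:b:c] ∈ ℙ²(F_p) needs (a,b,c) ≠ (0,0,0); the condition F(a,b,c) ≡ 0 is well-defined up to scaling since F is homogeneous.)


F(1,3,3) ≡ 4 (mod 7); P is NOT on the curve.

Evaluate F(1, 3, 3) term-by-term (mod 7).
  -3*X**2 ↦ -3·1·1·1 = -3
  -2*X*Y ↦ -2·1·3·1 = -6
  -X*Z ↦ -1·1·1·3 = -3
  Y**2 ↦ 1·1·9·1 = 9
  2*Y*Z ↦ 2·1·3·3 = 18
  -2*Z**2 ↦ -2·1·1·9 = -18
Sum: F(1, 3, 3) = (-3) + (-6) + (-3) + (9) + (18) + (-18) = -3.
Reducing mod 7: -3 ≡ 4 (mod 7).
Since F(a, b, c) ≡ 4 ≠ 0 (mod 7), P does NOT lie on the curve.


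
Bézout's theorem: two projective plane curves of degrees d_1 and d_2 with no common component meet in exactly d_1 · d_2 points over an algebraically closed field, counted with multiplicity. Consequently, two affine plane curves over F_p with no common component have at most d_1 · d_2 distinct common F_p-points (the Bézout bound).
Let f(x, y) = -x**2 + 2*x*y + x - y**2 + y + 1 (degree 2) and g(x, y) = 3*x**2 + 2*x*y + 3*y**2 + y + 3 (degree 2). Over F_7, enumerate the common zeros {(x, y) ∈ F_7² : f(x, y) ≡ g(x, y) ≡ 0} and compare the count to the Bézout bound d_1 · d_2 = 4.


Common zeros: {(4, 3)}; count = 1; Bézout bound = 4.

deg(f) = 2, deg(g) = 2, so Bézout bound = 4.
Scan x ∈ F_7. For each x, list the y ∈ F_7 with f(x, y) ≡ 0 and those with g(x, y) ≡ 0 (mod 7); the common zeros in that column are the intersection.
  x = 0: f ≡ 0 at y ∈ ∅; g ≡ 0 at y ∈ {1}; common: ∅.
  x = 1: f ≡ 0 at y ∈ ∅; g ≡ 0 at y ∈ {3}; common: ∅.
  x = 2: f ≡ 0 at y ∈ {6}; g ≡ 0 at y ∈ ∅; common: ∅.
  x = 3: f ≡ 0 at y ∈ {3, 4}; g ≡ 0 at y ∈ {2, 5}; common: ∅.
  x = 4: f ≡ 0 at y ∈ {3, 6}; g ≡ 0 at y ∈ {1, 3}; common: {3}.
  x = 5: f ≡ 0 at y ∈ ∅; g ≡ 0 at y ∈ {2, 6}; common: ∅.
  x = 6: f ≡ 0 at y ∈ {2, 4}; g ≡ 0 at y ∈ ∅; common: ∅.
Collecting: common zeros = {(4, 3)}, so the count is 1.
Comparison with the Bézout bound: 1 ≤ 4 = deg(f)·deg(g), as expected for curves with no common component (the affine F_7-count falls short of the bound because intersections may lie at infinity, over extension fields, or carry multiplicity).


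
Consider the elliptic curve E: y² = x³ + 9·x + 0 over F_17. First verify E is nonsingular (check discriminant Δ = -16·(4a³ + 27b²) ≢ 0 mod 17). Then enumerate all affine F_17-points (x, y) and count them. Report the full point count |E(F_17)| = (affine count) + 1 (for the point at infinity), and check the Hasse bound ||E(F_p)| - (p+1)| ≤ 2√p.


Affine points = {(0, 0), (2, 3), (2, 14), (4, 7), (4, 10), (5, 0), (6, 7), (6, 10), (7, 7), (7, 10), (10, 6), (10, 11), (11, 6), (11, 11), (12, 0), (13, 6), (13, 11), (15, 5), (15, 12)}; affine count = 19; |E(F_17)| = 20.

Discriminant check: Δ ∝ 4a³ + 27b² = 4·9³ + 27·0² = 4·729 + 27·0 ≡ 9 (mod 17). Nonzero ⇒ E is nonsingular.
For each x ∈ F_17, compute rhs = x³ + 9·x + 0 mod 17, then count y ∈ F_17 with y² ≡ rhs.
  x = 0: rhs = 0, matching y values: 0 (1 points).
  x = 1: rhs = 10, matching y values: none (0 points).
  x = 2: rhs = 9, matching y values: 3, 14 (2 points).
  x = 3: rhs = 3, matching y values: none (0 points).
  x = 4: rhs = 15, matching y values: 7, 10 (2 points).
  x = 5: rhs = 0, matching y values: 0 (1 points).
  x = 6: rhs = 15, matching y values: 7, 10 (2 points).
  x = 7: rhs = 15, matching y values: 7, 10 (2 points).
  x = 8: rhs = 6, matching y values: none (0 points).
  x = 9: rhs = 11, matching y values: none (0 points).
  x = 10: rhs = 2, matching y values: 6, 11 (2 points).
  x = 11: rhs = 2, matching y values: 6, 11 (2 points).
  x = 12: rhs = 0, matching y values: 0 (1 points).
  x = 13: rhs = 2, matching y values: 6, 11 (2 points).
  x = 14: rhs = 14, matching y values: none (0 points).
  x = 15: rhs = 8, matching y values: 5, 12 (2 points).
  x = 16: rhs = 7, matching y values: none (0 points).
Total affine count: 19.
Full point count |E(F_17)| = 19 + 1 = 20.
Hasse bound: |20 − (17+1)| = |2| = 2 ≤ 2√17 ≈ 8.2462 ✓.


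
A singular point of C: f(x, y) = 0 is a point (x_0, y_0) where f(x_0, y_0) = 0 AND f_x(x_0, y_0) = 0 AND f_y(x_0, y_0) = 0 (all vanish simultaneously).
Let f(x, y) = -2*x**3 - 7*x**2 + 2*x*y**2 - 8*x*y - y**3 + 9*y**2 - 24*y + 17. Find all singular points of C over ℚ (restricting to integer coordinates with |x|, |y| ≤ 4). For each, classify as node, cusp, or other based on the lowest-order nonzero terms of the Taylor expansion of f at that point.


Singular points: {(-1, 2)}; classification: node.

Compute partial derivatives:
  f_x = -6*x**2 - 14*x + 2*y**2 - 8*y.
  f_y = 4*x*y - 8*x - 3*y**2 + 18*y - 24.
Scan x_0 ∈ {−4, ..., 4}. For each x_0, f_y(x_0, y) is a polynomial in y; find its integer roots y ∈ {−4, ..., 4}, then test f_x and f at those candidates.
  x = -4: f_y(-4, y) = -3*y**2 + 2*y + 8; vanishes at y ∈ {2}. (-4, 2): f_x = -48 ≠ 0.
  x = -3: f_y(-3, y) = -3*y**2 + 6*y; vanishes at y ∈ {0, 2}. (-3, 0): f_x = -12 ≠ 0; (-3, 2): f_x = -20 ≠ 0.
  x = -2: f_y(-2, y) = -3*y**2 + 10*y - 8; vanishes at y ∈ {2}. (-2, 2): f_x = -4 ≠ 0.
  x = -1: f_y(-1, y) = -3*y**2 + 14*y - 16; vanishes at y ∈ {2}. (-1, 2): f_x = 0, f = 0 — SINGULAR.
  x = 0: f_y(0, y) = -3*y**2 + 18*y - 24; vanishes at y ∈ {2, 4}. (0, 2): f_x = -8 ≠ 0; (0, 4): f_x = 0 but f = 1 ≠ 0.
  x = 1: f_y(1, y) = -3*y**2 + 22*y - 32; vanishes at y ∈ {2}. (1, 2): f_x = -28 ≠ 0.
  x = 2: f_y(2, y) = -3*y**2 + 26*y - 40; vanishes at y ∈ {2}. (2, 2): f_x = -60 ≠ 0.
  x = 3: f_y(3, y) = -3*y**2 + 30*y - 48; vanishes at y ∈ {2}. (3, 2): f_x = -104 ≠ 0.
  x = 4: f_y(4, y) = -3*y**2 + 34*y - 56; vanishes at y ∈ {2}. (4, 2): f_x = -160 ≠ 0.
Only singular point on the grid: (-1, 2).
Classify: substitute x = -1 + u, y = 2 + v and expand: f = -2*u**3 - u**2 + 2*u*v**2 - v**3 + v**2.
No constant or linear terms (consistent with a singular point). Quadratic part: -u**2 + v**2. Cubic part: -2*u**3 + 2*u*v**2 - v**3.
The quadratic part v**2 - u**2 = (v − u)(v + u) splits into two distinct linear factors, so there are two distinct tangent lines y − 2 = ±(x − -1) — this is a node (ordinary double point).
Classification: node.


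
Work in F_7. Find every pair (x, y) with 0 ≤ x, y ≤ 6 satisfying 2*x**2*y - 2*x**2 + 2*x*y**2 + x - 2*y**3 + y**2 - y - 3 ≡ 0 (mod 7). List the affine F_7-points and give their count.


Affine F_7-points: {(0, 4), (1, 3), (1, 6), (3, 2), (3, 3), (4, 1), (5, 4), (5, 6)}; count = 8.

For each of the 49 pairs (x, y) ∈ F_7², evaluate f(x, y) mod 7. Record the zeros.
  x = 0: [0↦4, 1↦2, 2↦4, 3↦5, 4↦0, 5↦5, 6↦1]  zeros at y ∈ {4}
  x = 1: [0↦3, 1↦5, 2↦1, 3↦0, 4↦4, 5↦1, 6↦0]  zeros at y ∈ {3, 6}
  x = 2: [0↦5, 1↦1, 2↦2, 3↦3, 4↦6, 5↦6, 6↦5]  zeros at y ∈ ∅
  x = 3: [0↦3, 1↦4, 2↦0, 3↦0, 4↦6, 5↦6, 6↦2]  zeros at y ∈ {2, 3}
  x = 4: [0↦4, 1↦0, 2↦2, 3↦5, 4↦4, 5↦1, 6↦5]  zeros at y ∈ {1}
  x = 5: [0↦1, 1↦3, 2↦1, 3↦4, 4↦0, 5↦5, 6↦0]  zeros at y ∈ {4, 6}
  x = 6: [0↦1, 1↦6, 2↦4, 3↦4, 4↦1, 5↦4, 6↦1]  zeros at y ∈ ∅
Collecting zeros: affine points = {(0, 4), (1, 3), (1, 6), (3, 2), (3, 3), (4, 1), (5, 4), (5, 6)}.
Total count |C(F_7)_aff| = 8.


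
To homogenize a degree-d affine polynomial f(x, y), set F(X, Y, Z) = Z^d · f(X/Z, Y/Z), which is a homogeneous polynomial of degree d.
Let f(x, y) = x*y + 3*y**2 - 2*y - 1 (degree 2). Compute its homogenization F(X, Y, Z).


F(X, Y, Z) = X*Y + 3*Y**2 - 2*Y*Z - Z**2

deg(f) = 2.
Substitute x = X/Z, y = Y/Z into f, then multiply by Z^2.
  monomial 1·x^1·y^1 ↦ 1·X^1·Y^1·Z^0.
  monomial 3·x^0·y^2 ↦ 3·X^0·Y^2·Z^0.
  monomial -2·x^0·y^1 ↦ -2·X^0·Y^1·Z^1.
  monomial -1·x^0·y^0 ↦ -1·X^0·Y^0·Z^2.
Collecting: F(X, Y, Z) = X*Y + 3*Y**2 - 2*Y*Z - Z**2.


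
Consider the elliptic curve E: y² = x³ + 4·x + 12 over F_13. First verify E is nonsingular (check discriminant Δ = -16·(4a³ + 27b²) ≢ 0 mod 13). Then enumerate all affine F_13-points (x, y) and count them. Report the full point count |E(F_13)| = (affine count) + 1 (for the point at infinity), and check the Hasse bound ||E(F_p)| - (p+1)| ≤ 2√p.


Affine points = {(0, 5), (0, 8), (1, 2), (1, 11), (3, 5), (3, 8), (4, 1), (4, 12), (5, 1), (5, 12), (8, 6), (8, 7), (9, 6), (9, 7), (10, 5), (10, 8), (11, 3), (11, 10)}; affine count = 18; |E(F_13)| = 19.

Discriminant check: Δ ∝ 4a³ + 27b² = 4·4³ + 27·12² = 4·64 + 27·144 ≡ 10 (mod 13). Nonzero ⇒ E is nonsingular.
For each x ∈ F_13, compute rhs = x³ + 4·x + 12 mod 13, then count y ∈ F_13 with y² ≡ rhs.
  x = 0: rhs = 12, matching y values: 5, 8 (2 points).
  x = 1: rhs = 4, matching y values: 2, 11 (2 points).
  x = 2: rhs = 2, matching y values: none (0 points).
  x = 3: rhs = 12, matching y values: 5, 8 (2 points).
  x = 4: rhs = 1, matching y values: 1, 12 (2 points).
  x = 5: rhs = 1, matching y values: 1, 12 (2 points).
  x = 6: rhs = 5, matching y values: none (0 points).
  x = 7: rhs = 6, matching y values: none (0 points).
  x = 8: rhs = 10, matching y values: 6, 7 (2 points).
  x = 9: rhs = 10, matching y values: 6, 7 (2 points).
  x = 10: rhs = 12, matching y values: 5, 8 (2 points).
  x = 11: rhs = 9, matching y values: 3, 10 (2 points).
  x = 12: rhs = 7, matching y values: none (0 points).
Total affine count: 18.
Full point count |E(F_13)| = 18 + 1 = 19.
Hasse bound: |19 − (13+1)| = |5| = 5 ≤ 2√13 ≈ 7.2111 ✓.


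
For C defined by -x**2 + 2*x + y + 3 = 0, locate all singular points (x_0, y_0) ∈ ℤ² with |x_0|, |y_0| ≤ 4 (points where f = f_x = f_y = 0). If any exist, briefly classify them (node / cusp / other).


No singular points in the scanned grid; C is smooth there.

Compute partial derivatives:
  f_x = 2 - 2*x.
  f_y = 1.
f_y = 1 is a nonzero constant, so f_y never vanishes: no point (x, y) can satisfy f = f_x = f_y = 0. In particular no (x, y) ∈ {−4, ..., 4}² is singular; the curve is smooth.


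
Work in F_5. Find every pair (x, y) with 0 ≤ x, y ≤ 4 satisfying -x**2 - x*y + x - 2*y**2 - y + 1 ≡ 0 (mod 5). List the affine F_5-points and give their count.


Affine F_5-points: {(0, 3), (0, 4), (2, 2), (2, 4), (3, 0), (3, 3)}; count = 6.

For each of the 25 pairs (x, y) ∈ F_5², evaluate f(x, y) mod 5. Record the zeros.
  x = 0: [0↦1, 1↦3, 2↦1, 3↦0, 4↦0]  zeros at y ∈ {3, 4}
  x = 1: [0↦1, 1↦2, 2↦4, 3↦2, 4↦1]  zeros at y ∈ ∅
  x = 2: [0↦4, 1↦4, 2↦0, 3↦2, 4↦0]  zeros at y ∈ {2, 4}
  x = 3: [0↦0, 1↦4, 2↦4, 3↦0, 4↦2]  zeros at y ∈ {0, 3}
  x = 4: [0↦4, 1↦2, 2↦1, 3↦1, 4↦2]  zeros at y ∈ ∅
Collecting zeros: affine points = {(0, 3), (0, 4), (2, 2), (2, 4), (3, 0), (3, 3)}.
Total count |C(F_5)_aff| = 6.


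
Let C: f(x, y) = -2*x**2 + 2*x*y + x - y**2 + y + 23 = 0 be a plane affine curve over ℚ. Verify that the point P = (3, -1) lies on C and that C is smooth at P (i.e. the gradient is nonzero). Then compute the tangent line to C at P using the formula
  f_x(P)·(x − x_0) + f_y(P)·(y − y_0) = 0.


Tangent line at P: -13*x + 9*y + 48 = 0.

Step 1: f(3, -1) = 0, so P lies on C.
Step 2: partial derivatives
  f_x(x, y) = -4*x + 2*y + 1, f_y(x, y) = 2*x - 2*y + 1.
  f_x(P) = -13, f_y(P) = 9 (gradient nonzero, so P is smooth).
Step 3: tangent line at P: -13·(x − 3) + 9·(y − -1) = 0.
Expanding: -13*x + 9*y + 48 = 0.


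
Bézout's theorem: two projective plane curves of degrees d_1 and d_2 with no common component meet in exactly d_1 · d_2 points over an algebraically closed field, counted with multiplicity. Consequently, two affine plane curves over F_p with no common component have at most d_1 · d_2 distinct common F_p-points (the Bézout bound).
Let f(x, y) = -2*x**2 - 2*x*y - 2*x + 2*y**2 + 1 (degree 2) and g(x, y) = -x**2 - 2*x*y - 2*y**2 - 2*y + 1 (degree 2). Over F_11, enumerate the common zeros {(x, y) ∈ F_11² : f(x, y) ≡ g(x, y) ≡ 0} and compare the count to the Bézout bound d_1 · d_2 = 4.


Common zeros: ∅; count = 0; Bézout bound = 4.

deg(f) = 2, deg(g) = 2, so Bézout bound = 4.
Scan x ∈ F_11. For each x, list the y ∈ F_11 with f(x, y) ≡ 0 and those with g(x, y) ≡ 0 (mod 11); the common zeros in that column are the intersection.
  x = 0: f ≡ 0 at y ∈ {4, 7}; g ≡ 0 at y ∈ {2, 8}; common: ∅.
  x = 1: f ≡ 0 at y ∈ ∅; g ≡ 0 at y ∈ {0, 9}; common: ∅.
  x = 2: f ≡ 0 at y ∈ {0, 2}; g ≡ 0 at y ∈ {1, 7}; common: ∅.
  x = 3: f ≡ 0 at y ∈ {7}; g ≡ 0 at y ∈ {9}; common: ∅.
  x = 4: f ≡ 0 at y ∈ ∅; g ≡ 0 at y ∈ ∅; common: ∅.
  x = 5: f ≡ 0 at y ∈ {8}; g ≡ 0 at y ∈ ∅; common: ∅.
  x = 6: f ≡ 0 at y ∈ {2, 4}; g ≡ 0 at y ∈ {7, 8}; common: ∅.
  x = 7: f ≡ 0 at y ∈ ∅; g ≡ 0 at y ∈ {1, 2}; common: ∅.
  x = 8: f ≡ 0 at y ∈ {0, 8}; g ≡ 0 at y ∈ ∅; common: ∅.
  x = 9: f ≡ 0 at y ∈ ∅; g ≡ 0 at y ∈ ∅; common: ∅.
  x = 10: f ≡ 0 at y ∈ ∅; g ≡ 0 at y ∈ {0}; common: ∅.
Collecting: common zeros = ∅, so the count is 0.
Comparison with the Bézout bound: 0 ≤ 4 = deg(f)·deg(g), as expected for curves with no common component (the affine F_11-count falls short of the bound because intersections may lie at infinity, over extension fields, or carry multiplicity).


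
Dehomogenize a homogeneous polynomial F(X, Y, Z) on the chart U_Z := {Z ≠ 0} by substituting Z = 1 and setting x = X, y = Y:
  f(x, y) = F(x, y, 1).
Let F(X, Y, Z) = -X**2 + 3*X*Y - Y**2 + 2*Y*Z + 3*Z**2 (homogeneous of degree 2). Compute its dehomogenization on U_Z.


f(x, y) = -x**2 + 3*x*y - y**2 + 2*y + 3

On U_Z we set Z = 1. Each monomial c·X^i·Y^j·Z^k in F becomes c·x^i·y^j·1^k = c·x^i·y^j.
Substituting Z = 1: F(X, Y, 1) = -x**2 + 3*x*y - y**2 + 2*y + 3.
Note: deg(f) ≤ deg(F) = 2; strict inequality happens when F is divisible by Z (lost terms).


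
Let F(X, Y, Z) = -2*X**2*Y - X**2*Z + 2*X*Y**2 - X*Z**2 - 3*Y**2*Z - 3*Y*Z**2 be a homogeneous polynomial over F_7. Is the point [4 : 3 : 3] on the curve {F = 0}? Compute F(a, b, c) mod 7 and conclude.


F(4,3,3) ≡ 3 (mod 7); P is NOT on the curve.

Evaluate F(4, 3, 3) term-by-term (mod 7).
  -2*X**2*Y ↦ -2·16·3·1 = -96
  -X**2*Z ↦ -1·16·1·3 = -48
  2*X*Y**2 ↦ 2·4·9·1 = 72
  -X*Z**2 ↦ -1·4·1·9 = -36
  -3*Y**2*Z ↦ -3·1·9·3 = -81
  -3*Y*Z**2 ↦ -3·1·3·9 = -81
Sum: F(4, 3, 3) = (-96) + (-48) + (72) + (-36) + (-81) + (-81) = -270.
Reducing mod 7: -270 ≡ 3 (mod 7).
Since F(a, b, c) ≡ 3 ≠ 0 (mod 7), P does NOT lie on the curve.


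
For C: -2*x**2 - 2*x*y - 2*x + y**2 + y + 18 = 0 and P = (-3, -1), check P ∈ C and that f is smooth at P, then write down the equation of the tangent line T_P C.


Tangent line at P: 12*x + 5*y + 41 = 0.

Step 1: f(-3, -1) = 0, so P lies on C.
Step 2: partial derivatives
  f_x(x, y) = -4*x - 2*y - 2, f_y(x, y) = -2*x + 2*y + 1.
  f_x(P) = 12, f_y(P) = 5 (gradient nonzero, so P is smooth).
Step 3: tangent line at P: 12·(x − -3) + 5·(y − -1) = 0.
Expanding: 12*x + 5*y + 41 = 0.


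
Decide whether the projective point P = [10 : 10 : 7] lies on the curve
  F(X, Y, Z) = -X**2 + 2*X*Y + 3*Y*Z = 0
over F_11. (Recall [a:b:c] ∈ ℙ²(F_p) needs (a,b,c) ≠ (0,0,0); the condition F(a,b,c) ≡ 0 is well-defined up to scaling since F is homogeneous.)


F(10,10,7) ≡ 2 (mod 11); P is NOT on the curve.

Evaluate F(10, 10, 7) term-by-term (mod 11).
  -X**2 ↦ -1·100·1·1 = -100
  2*X*Y ↦ 2·10·10·1 = 200
  3*Y*Z ↦ 3·1·10·7 = 210
Sum: F(10, 10, 7) = (-100) + (200) + (210) = 310.
Reducing mod 11: 310 ≡ 2 (mod 11).
Since F(a, b, c) ≡ 2 ≠ 0 (mod 11), P does NOT lie on the curve.


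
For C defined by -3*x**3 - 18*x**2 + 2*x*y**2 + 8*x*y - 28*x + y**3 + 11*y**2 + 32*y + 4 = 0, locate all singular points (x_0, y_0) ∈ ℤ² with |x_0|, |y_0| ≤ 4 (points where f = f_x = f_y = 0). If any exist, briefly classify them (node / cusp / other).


Singular points: {(-2, -2)}; classification: cusp.

Compute partial derivatives:
  f_x = -9*x**2 - 36*x + 2*y**2 + 8*y - 28.
  f_y = 4*x*y + 8*x + 3*y**2 + 22*y + 32.
Scan x_0 ∈ {−4, ..., 4}. For each x_0, f_y(x_0, y) is a polynomial in y; find its integer roots y ∈ {−4, ..., 4}, then test f_x and f at those candidates.
  x = -4: f_y(-4, y) = 3*y**2 + 6*y; vanishes at y ∈ {-2, 0}. (-4, -2): f_x = -36 ≠ 0; (-4, 0): f_x = -28 ≠ 0.
  x = -3: f_y(-3, y) = 3*y**2 + 10*y + 8; vanishes at y ∈ {-2}. (-3, -2): f_x = -9 ≠ 0.
  x = -2: f_y(-2, y) = 3*y**2 + 14*y + 16; vanishes at y ∈ {-2}. (-2, -2): f_x = 0, f = 0 — SINGULAR.
  x = -1: f_y(-1, y) = 3*y**2 + 18*y + 24; vanishes at y ∈ {-4, -2}. (-1, -4): f_x = -1 ≠ 0; (-1, -2): f_x = -9 ≠ 0.
  x = 0: f_y(0, y) = 3*y**2 + 22*y + 32; vanishes at y ∈ {-2}. (0, -2): f_x = -36 ≠ 0.
  x = 1: f_y(1, y) = 3*y**2 + 26*y + 40; vanishes at y ∈ {-2}. (1, -2): f_x = -81 ≠ 0.
  x = 2: f_y(2, y) = 3*y**2 + 30*y + 48; vanishes at y ∈ {-2}. (2, -2): f_x = -144 ≠ 0.
  x = 3: f_y(3, y) = 3*y**2 + 34*y + 56; vanishes at y ∈ {-2}. (3, -2): f_x = -225 ≠ 0.
  x = 4: f_y(4, y) = 3*y**2 + 38*y + 64; vanishes at y ∈ {-2}. (4, -2): f_x = -324 ≠ 0.
Only singular point on the grid: (-2, -2).
Classify: substitute x = -2 + u, y = -2 + v and expand: f = -3*u**3 + 2*u*v**2 + v**3 + v**2.
No constant or linear terms (consistent with a singular point). Quadratic part: v**2. Cubic part: -3*u**3 + 2*u*v**2 + v**3.
The quadratic part v**2 is a perfect square, so there is a single (double) tangent line v = 0, i.e. y = -2. Restricting the cubic part to that line (v = 0) leaves -3*u**3 ≠ 0, so f is not divisible by v and the branch is v² ≈ 3*u**3 to lowest order — this is a cusp.
Classification: cusp.


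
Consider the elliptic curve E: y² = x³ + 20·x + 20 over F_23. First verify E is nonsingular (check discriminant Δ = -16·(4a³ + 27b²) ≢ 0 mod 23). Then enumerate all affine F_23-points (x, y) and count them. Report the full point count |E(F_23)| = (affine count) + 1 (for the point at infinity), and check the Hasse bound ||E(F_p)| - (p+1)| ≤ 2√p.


Affine points = {(1, 8), (1, 15), (4, 7), (4, 16), (8, 5), (8, 18), (9, 3), (9, 20), (10, 1), (10, 22), (13, 4), (13, 19), (14, 10), (14, 13), (17, 11), (17, 12), (18, 5), (18, 18), (20, 5), (20, 18), (21, 8), (21, 15)}; affine count = 22; |E(F_23)| = 23.

Discriminant check: Δ ∝ 4a³ + 27b² = 4·20³ + 27·20² = 4·8000 + 27·400 ≡ 20 (mod 23). Nonzero ⇒ E is nonsingular.
For each x ∈ F_23, compute rhs = x³ + 20·x + 20 mod 23, then count y ∈ F_23 with y² ≡ rhs.
  x = 0: rhs = 20, matching y values: none (0 points).
  x = 1: rhs = 18, matching y values: 8, 15 (2 points).
  x = 2: rhs = 22, matching y values: none (0 points).
  x = 3: rhs = 15, matching y values: none (0 points).
  x = 4: rhs = 3, matching y values: 7, 16 (2 points).
  x = 5: rhs = 15, matching y values: none (0 points).
  x = 6: rhs = 11, matching y values: none (0 points).
  x = 7: rhs = 20, matching y values: none (0 points).
  x = 8: rhs = 2, matching y values: 5, 18 (2 points).
  x = 9: rhs = 9, matching y values: 3, 20 (2 points).
  x = 10: rhs = 1, matching y values: 1, 22 (2 points).
  x = 11: rhs = 7, matching y values: none (0 points).
  x = 12: rhs = 10, matching y values: none (0 points).
  x = 13: rhs = 16, matching y values: 4, 19 (2 points).
  x = 14: rhs = 8, matching y values: 10, 13 (2 points).
  x = 15: rhs = 15, matching y values: none (0 points).
  x = 16: rhs = 20, matching y values: none (0 points).
  x = 17: rhs = 6, matching y values: 11, 12 (2 points).
  x = 18: rhs = 2, matching y values: 5, 18 (2 points).
  x = 19: rhs = 14, matching y values: none (0 points).
  x = 20: rhs = 2, matching y values: 5, 18 (2 points).
  x = 21: rhs = 18, matching y values: 8, 15 (2 points).
  x = 22: rhs = 22, matching y values: none (0 points).
Total affine count: 22.
Full point count |E(F_23)| = 22 + 1 = 23.
Hasse bound: |23 − (23+1)| = |-1| = 1 ≤ 2√23 ≈ 9.5917 ✓.


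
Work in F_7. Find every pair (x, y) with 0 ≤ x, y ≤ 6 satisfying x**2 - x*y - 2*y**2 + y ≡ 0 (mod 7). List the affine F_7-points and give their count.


Affine F_7-points: {(0, 0), (0, 4), (1, 2), (1, 5), (4, 4), (4, 5)}; count = 6.

For each of the 49 pairs (x, y) ∈ F_7², evaluate f(x, y) mod 7. Record the zeros.
  x = 0: [0↦0, 1↦6, 2↦1, 3↦6, 4↦0, 5↦4, 6↦4]  zeros at y ∈ {0, 4}
  x = 1: [0↦1, 1↦6, 2↦0, 3↦4, 4↦4, 5↦0, 6↦6]  zeros at y ∈ {2, 5}
  x = 2: [0↦4, 1↦1, 2↦1, 3↦4, 4↦3, 5↦5, 6↦3]  zeros at y ∈ ∅
  x = 3: [0↦2, 1↦5, 2↦4, 3↦6, 4↦4, 5↦5, 6↦2]  zeros at y ∈ ∅
  x = 4: [0↦2, 1↦4, 2↦2, 3↦3, 4↦0, 5↦0, 6↦3]  zeros at y ∈ {4, 5}
  x = 5: [0↦4, 1↦5, 2↦2, 3↦2, 4↦5, 5↦4, 6↦6]  zeros at y ∈ ∅
  x = 6: [0↦1, 1↦1, 2↦4, 3↦3, 4↦5, 5↦3, 6↦4]  zeros at y ∈ ∅
Collecting zeros: affine points = {(0, 0), (0, 4), (1, 2), (1, 5), (4, 4), (4, 5)}.
Total count |C(F_7)_aff| = 6.


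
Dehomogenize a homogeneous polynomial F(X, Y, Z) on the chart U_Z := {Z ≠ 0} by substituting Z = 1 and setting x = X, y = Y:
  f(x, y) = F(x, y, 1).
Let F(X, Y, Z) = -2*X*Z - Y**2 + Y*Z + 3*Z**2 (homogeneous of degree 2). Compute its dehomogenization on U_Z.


f(x, y) = -2*x - y**2 + y + 3

On U_Z we set Z = 1. Each monomial c·X^i·Y^j·Z^k in F becomes c·x^i·y^j·1^k = c·x^i·y^j.
Substituting Z = 1: F(X, Y, 1) = -2*x - y**2 + y + 3.
Note: deg(f) ≤ deg(F) = 2; strict inequality happens when F is divisible by Z (lost terms).


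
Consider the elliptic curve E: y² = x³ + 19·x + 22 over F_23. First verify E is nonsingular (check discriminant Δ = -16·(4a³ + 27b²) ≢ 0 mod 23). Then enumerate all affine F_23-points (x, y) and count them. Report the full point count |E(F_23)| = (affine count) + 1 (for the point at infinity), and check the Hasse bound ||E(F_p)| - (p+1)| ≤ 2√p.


Affine points = {(4, 1), (4, 22), (5, 9), (5, 14), (9, 5), (9, 18), (10, 4), (10, 19), (12, 0), (15, 5), (15, 18), (16, 11), (16, 12), (18, 3), (18, 20), (22, 5), (22, 18)}; affine count = 17; |E(F_23)| = 18.

Discriminant check: Δ ∝ 4a³ + 27b² = 4·19³ + 27·22² = 4·6859 + 27·484 ≡ 1 (mod 23). Nonzero ⇒ E is nonsingular.
For each x ∈ F_23, compute rhs = x³ + 19·x + 22 mod 23, then count y ∈ F_23 with y² ≡ rhs.
  x = 0: rhs = 22, matching y values: none (0 points).
  x = 1: rhs = 19, matching y values: none (0 points).
  x = 2: rhs = 22, matching y values: none (0 points).
  x = 3: rhs = 14, matching y values: none (0 points).
  x = 4: rhs = 1, matching y values: 1, 22 (2 points).
  x = 5: rhs = 12, matching y values: 9, 14 (2 points).
  x = 6: rhs = 7, matching y values: none (0 points).
  x = 7: rhs = 15, matching y values: none (0 points).
  x = 8: rhs = 19, matching y values: none (0 points).
  x = 9: rhs = 2, matching y values: 5, 18 (2 points).
  x = 10: rhs = 16, matching y values: 4, 19 (2 points).
  x = 11: rhs = 21, matching y values: none (0 points).
  x = 12: rhs = 0, matching y values: 0 (1 points).
  x = 13: rhs = 5, matching y values: none (0 points).
  x = 14: rhs = 19, matching y values: none (0 points).
  x = 15: rhs = 2, matching y values: 5, 18 (2 points).
  x = 16: rhs = 6, matching y values: 11, 12 (2 points).
  x = 17: rhs = 14, matching y values: none (0 points).
  x = 18: rhs = 9, matching y values: 3, 20 (2 points).
  x = 19: rhs = 20, matching y values: none (0 points).
  x = 20: rhs = 7, matching y values: none (0 points).
  x = 21: rhs = 22, matching y values: none (0 points).
  x = 22: rhs = 2, matching y values: 5, 18 (2 points).
Total affine count: 17.
Full point count |E(F_23)| = 17 + 1 = 18.
Hasse bound: |18 − (23+1)| = |-6| = 6 ≤ 2√23 ≈ 9.5917 ✓.


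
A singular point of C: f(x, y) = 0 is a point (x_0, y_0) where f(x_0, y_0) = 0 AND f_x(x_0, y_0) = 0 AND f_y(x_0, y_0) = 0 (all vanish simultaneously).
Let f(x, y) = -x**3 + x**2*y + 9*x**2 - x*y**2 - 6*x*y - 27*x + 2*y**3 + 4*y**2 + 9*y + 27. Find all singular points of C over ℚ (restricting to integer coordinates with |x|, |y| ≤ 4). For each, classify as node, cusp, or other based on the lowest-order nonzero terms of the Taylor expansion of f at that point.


Singular points: {(3, 0)}; classification: cusp.

Compute partial derivatives:
  f_x = -3*x**2 + 2*x*y + 18*x - y**2 - 6*y - 27.
  f_y = x**2 - 2*x*y - 6*x + 6*y**2 + 8*y + 9.
Scan x_0 ∈ {−4, ..., 4}. For each x_0, f_y(x_0, y) is a polynomial in y; find its integer roots y ∈ {−4, ..., 4}, then test f_x and f at those candidates.
  x = -4: f_y(-4, y) = 6*y**2 + 16*y + 49; no integer root y with |y| ≤ 4.
  x = -3: f_y(-3, y) = 6*y**2 + 14*y + 36; no integer root y with |y| ≤ 4.
  x = -2: f_y(-2, y) = 6*y**2 + 12*y + 25; no integer root y with |y| ≤ 4.
  x = -1: f_y(-1, y) = 6*y**2 + 10*y + 16; no integer root y with |y| ≤ 4.
  x = 0: f_y(0, y) = 6*y**2 + 8*y + 9; no integer root y with |y| ≤ 4.
  x = 1: f_y(1, y) = 6*y**2 + 6*y + 4; no integer root y with |y| ≤ 4.
  x = 2: f_y(2, y) = 6*y**2 + 4*y + 1; no integer root y with |y| ≤ 4.
  x = 3: f_y(3, y) = 6*y**2 + 2*y; vanishes at y ∈ {0}. (3, 0): f_x = 0, f = 0 — SINGULAR.
  x = 4: f_y(4, y) = 6*y**2 + 1; no integer root y with |y| ≤ 4.
Only singular point on the grid: (3, 0).
Classify: substitute x = 3 + u, y = 0 + v and expand: f = -u**3 + u**2*v - u*v**2 + 2*v**3 + v**2.
No constant or linear terms (consistent with a singular point). Quadratic part: v**2. Cubic part: -u**3 + u**2*v - u*v**2 + 2*v**3.
The quadratic part v**2 is a perfect square, so there is a single (double) tangent line v = 0, i.e. y = 0. Restricting the cubic part to that line (v = 0) leaves -u**3 ≠ 0, so f is not divisible by v and the branch is v² ≈ u**3 to lowest order — this is a cusp.
Classification: cusp.


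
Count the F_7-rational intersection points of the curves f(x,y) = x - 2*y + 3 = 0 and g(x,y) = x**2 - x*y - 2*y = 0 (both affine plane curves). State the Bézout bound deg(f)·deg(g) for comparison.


Common zeros: {(6, 1)}; count = 1; Bézout bound = 2.

deg(f) = 1, deg(g) = 2, so Bézout bound = 2.
Scan x ∈ F_7. For each x, list the y ∈ F_7 with f(x, y) ≡ 0 and those with g(x, y) ≡ 0 (mod 7); the common zeros in that column are the intersection.
  x = 0: f ≡ 0 at y ∈ {5}; g ≡ 0 at y ∈ {0}; common: ∅.
  x = 1: f ≡ 0 at y ∈ {2}; g ≡ 0 at y ∈ {5}; common: ∅.
  x = 2: f ≡ 0 at y ∈ {6}; g ≡ 0 at y ∈ {1}; common: ∅.
  x = 3: f ≡ 0 at y ∈ {3}; g ≡ 0 at y ∈ {6}; common: ∅.
  x = 4: f ≡ 0 at y ∈ {0}; g ≡ 0 at y ∈ {5}; common: ∅.
  x = 5: f ≡ 0 at y ∈ {4}; g ≡ 0 at y ∈ ∅; common: ∅.
  x = 6: f ≡ 0 at y ∈ {1}; g ≡ 0 at y ∈ {1}; common: {1}.
Collecting: common zeros = {(6, 1)}, so the count is 1.
Comparison with the Bézout bound: 1 ≤ 2 = deg(f)·deg(g), as expected for curves with no common component (the affine F_7-count falls short of the bound because intersections may lie at infinity, over extension fields, or carry multiplicity).


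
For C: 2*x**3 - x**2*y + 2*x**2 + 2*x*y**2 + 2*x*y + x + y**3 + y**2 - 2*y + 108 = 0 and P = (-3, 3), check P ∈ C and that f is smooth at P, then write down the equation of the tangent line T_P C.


Tangent line at P: 85*x - 20*y + 315 = 0.

Step 1: f(-3, 3) = 0, so P lies on C.
Step 2: partial derivatives
  f_x(x, y) = 6*x**2 - 2*x*y + 4*x + 2*y**2 + 2*y + 1, f_y(x, y) = -x**2 + 4*x*y + 2*x + 3*y**2 + 2*y - 2.
  f_x(P) = 85, f_y(P) = -20 (gradient nonzero, so P is smooth).
Step 3: tangent line at P: 85·(x − -3) + -20·(y − 3) = 0.
Expanding: 85*x - 20*y + 315 = 0.


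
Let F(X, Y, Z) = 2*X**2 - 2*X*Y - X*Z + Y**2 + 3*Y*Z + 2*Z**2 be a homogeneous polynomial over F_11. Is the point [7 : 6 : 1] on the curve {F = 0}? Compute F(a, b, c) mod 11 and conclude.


F(7,6,1) ≡ 8 (mod 11); P is NOT on the curve.

Evaluate F(7, 6, 1) term-by-term (mod 11).
  2*X**2 ↦ 2·49·1·1 = 98
  -2*X*Y ↦ -2·7·6·1 = -84
  -X*Z ↦ -1·7·1·1 = -7
  Y**2 ↦ 1·1·36·1 = 36
  3*Y*Z ↦ 3·1·6·1 = 18
  2*Z**2 ↦ 2·1·1·1 = 2
Sum: F(7, 6, 1) = (98) + (-84) + (-7) + (36) + (18) + (2) = 63.
Reducing mod 11: 63 ≡ 8 (mod 11).
Since F(a, b, c) ≡ 8 ≠ 0 (mod 11), P does NOT lie on the curve.


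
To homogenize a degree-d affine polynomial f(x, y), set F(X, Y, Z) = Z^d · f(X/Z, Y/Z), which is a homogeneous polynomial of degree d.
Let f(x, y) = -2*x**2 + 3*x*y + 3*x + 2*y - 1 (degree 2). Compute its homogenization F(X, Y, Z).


F(X, Y, Z) = -2*X**2 + 3*X*Y + 3*X*Z + 2*Y*Z - Z**2

deg(f) = 2.
Substitute x = X/Z, y = Y/Z into f, then multiply by Z^2.
  monomial -2·x^2·y^0 ↦ -2·X^2·Y^0·Z^0.
  monomial 3·x^1·y^1 ↦ 3·X^1·Y^1·Z^0.
  monomial 3·x^1·y^0 ↦ 3·X^1·Y^0·Z^1.
  monomial 2·x^0·y^1 ↦ 2·X^0·Y^1·Z^1.
  monomial -1·x^0·y^0 ↦ -1·X^0·Y^0·Z^2.
Collecting: F(X, Y, Z) = -2*X**2 + 3*X*Y + 3*X*Z + 2*Y*Z - Z**2.
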